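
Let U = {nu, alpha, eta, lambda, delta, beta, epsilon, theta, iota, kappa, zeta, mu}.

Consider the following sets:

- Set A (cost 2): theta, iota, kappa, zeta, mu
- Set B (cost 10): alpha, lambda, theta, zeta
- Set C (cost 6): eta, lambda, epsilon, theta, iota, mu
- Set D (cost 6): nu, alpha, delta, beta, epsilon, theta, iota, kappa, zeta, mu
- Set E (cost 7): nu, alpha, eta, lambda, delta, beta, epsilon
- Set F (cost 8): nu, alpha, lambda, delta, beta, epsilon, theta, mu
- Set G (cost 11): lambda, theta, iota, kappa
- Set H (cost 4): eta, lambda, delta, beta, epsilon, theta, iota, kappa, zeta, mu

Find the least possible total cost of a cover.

A, E together cover every item (A ∪ E = {nu, alpha, eta, lambda, delta, beta, epsilon, theta, iota, kappa, zeta, mu}); total cost 2 + 7 = 9.
The greedy pick A, H, D costs 12; no covering selection beats 9.

9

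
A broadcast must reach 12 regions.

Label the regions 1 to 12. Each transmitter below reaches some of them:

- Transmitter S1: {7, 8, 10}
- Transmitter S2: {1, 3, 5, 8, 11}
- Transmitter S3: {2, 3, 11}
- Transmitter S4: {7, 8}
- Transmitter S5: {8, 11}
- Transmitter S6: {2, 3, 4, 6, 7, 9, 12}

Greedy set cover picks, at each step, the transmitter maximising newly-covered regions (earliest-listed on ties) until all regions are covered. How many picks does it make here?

Greedy: pick S6 (covers 7 new) → pick S2 (covers 4 new) → pick S1 (covers 1 new). Total picks: 3.

3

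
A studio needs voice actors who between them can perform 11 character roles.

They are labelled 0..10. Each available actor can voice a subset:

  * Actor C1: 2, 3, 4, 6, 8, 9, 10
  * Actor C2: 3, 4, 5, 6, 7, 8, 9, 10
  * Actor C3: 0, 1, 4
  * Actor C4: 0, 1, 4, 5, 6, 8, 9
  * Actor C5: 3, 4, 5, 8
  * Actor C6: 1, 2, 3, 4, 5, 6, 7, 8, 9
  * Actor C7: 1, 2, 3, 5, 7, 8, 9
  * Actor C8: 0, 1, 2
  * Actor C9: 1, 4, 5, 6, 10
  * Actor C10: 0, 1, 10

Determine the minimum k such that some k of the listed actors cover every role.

2

C6 and C10 together: C6 ∪ C10 = {0, 1, 2, 3, 4, 5, 6, 7, 8, 9, 10} — every role is covered.
No single actor has all 11 roles (the largest, C6, has 9), so 2 is optimal.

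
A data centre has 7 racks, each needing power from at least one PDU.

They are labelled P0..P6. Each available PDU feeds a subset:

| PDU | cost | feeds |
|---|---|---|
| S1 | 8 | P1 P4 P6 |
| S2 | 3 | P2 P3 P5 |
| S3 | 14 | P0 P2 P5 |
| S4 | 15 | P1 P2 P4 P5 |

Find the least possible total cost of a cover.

25

S1, S2, S3 together cover every rack (S1 ∪ S2 ∪ S3 = {P0, P1, P2, P3, P4, P5, P6}); total cost 8 + 3 + 14 = 25.
No covering selection has total cost below 25.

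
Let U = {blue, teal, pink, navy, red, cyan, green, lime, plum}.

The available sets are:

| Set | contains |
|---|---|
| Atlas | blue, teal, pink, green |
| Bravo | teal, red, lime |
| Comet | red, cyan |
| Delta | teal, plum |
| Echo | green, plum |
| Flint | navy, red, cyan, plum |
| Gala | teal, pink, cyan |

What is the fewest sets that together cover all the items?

Take {Atlas, Bravo, Flint}. Their union is {blue, teal, pink, navy, red, cyan, green, lime, plum}, which is all 9 items.
Each set has at most 4 items, and 2·4 = 8 < 9 — so at least 3 sets are needed, and 3 is optimal.

3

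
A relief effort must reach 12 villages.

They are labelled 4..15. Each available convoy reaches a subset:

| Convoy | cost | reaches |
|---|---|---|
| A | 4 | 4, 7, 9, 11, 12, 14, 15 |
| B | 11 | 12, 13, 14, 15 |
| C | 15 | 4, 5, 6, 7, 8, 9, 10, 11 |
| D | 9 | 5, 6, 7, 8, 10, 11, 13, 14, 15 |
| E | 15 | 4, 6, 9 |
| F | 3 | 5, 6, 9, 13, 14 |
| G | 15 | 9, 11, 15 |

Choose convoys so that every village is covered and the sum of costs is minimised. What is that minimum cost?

A, D together cover every village (A ∪ D = {4, 5, 6, 7, 8, 9, 10, 11, 12, 13, 14, 15}); total cost 4 + 9 = 13.
The greedy pick A, F, D costs 16; no covering selection beats 13.

13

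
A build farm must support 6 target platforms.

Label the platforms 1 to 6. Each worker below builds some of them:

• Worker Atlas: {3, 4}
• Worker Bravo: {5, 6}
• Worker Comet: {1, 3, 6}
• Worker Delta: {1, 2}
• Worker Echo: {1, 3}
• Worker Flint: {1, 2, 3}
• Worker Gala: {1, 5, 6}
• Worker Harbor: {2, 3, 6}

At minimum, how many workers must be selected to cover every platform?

3

Atlas and Bravo and Flint together: Atlas ∪ Bravo ∪ Flint = {1, 2, 3, 4, 5, 6} — every platform is covered.
Only Atlas contains 4, so Atlas is forced; the remaining 4 platforms need at least 2 more workers (each remaining worker adds at most 3) — so at least 3 workers are needed, and 3 is optimal.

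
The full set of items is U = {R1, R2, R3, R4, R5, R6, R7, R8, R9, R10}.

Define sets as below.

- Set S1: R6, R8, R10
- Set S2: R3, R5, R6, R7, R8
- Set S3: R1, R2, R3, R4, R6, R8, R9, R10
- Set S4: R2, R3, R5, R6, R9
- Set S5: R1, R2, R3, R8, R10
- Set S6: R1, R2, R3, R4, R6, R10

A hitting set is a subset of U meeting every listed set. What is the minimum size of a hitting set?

H = {R1, R6} meets every set (each contains at least one member of H), and |H| = 2.
No single item lies in every set, so at least 2 are needed and 2 is optimal.

2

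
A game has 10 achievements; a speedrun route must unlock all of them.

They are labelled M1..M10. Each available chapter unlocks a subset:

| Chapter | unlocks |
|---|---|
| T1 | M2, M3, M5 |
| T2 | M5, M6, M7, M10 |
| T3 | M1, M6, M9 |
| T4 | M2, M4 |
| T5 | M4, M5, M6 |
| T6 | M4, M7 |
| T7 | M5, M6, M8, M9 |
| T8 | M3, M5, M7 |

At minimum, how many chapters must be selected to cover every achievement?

5

Take {T1, T2, T3, T6, T7}. Their union is {M1, M2, M3, M4, M5, M6, M7, M8, M9, M10}, which is all 10 achievements.
No 4 of the 8 chapters cover everything (all 70 combinations miss at least one achievement), so 5 is optimal.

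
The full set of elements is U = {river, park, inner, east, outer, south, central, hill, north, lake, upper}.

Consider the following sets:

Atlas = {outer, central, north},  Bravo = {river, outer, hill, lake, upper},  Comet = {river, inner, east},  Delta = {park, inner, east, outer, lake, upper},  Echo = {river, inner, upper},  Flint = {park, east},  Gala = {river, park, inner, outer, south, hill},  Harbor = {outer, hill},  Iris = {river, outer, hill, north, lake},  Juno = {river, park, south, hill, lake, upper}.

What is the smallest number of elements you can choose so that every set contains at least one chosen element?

3

H = {east, outer, upper} meets every set (each contains at least one member of H), and |H| = 3.
The sets Echo, Flint, Harbor are pairwise disjoint, so any hitting set needs a separate element for each — at least 3. Hence 3 is optimal.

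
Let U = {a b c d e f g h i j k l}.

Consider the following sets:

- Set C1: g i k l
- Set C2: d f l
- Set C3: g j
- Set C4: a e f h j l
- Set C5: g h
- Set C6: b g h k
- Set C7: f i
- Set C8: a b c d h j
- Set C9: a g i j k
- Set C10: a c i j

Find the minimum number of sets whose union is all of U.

3

C4 and C8 and C9 together: C4 ∪ C8 ∪ C9 = {a, b, c, d, e, f, g, h, i, j, k, l} — every point is covered.
Only C4 contains e, so C4 is forced; the remaining 6 points need at least 2 more sets (each remaining set adds at most 3) — so at least 3 sets are needed, and 3 is optimal.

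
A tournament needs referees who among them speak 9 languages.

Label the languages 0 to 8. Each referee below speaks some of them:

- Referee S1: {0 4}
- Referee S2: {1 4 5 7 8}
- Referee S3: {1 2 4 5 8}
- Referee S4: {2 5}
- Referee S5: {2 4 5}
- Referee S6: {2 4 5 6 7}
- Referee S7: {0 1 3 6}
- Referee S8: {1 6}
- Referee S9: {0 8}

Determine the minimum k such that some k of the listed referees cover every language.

Take {S2, S6, S7}. Their union is {0, 1, 2, 3, 4, 5, 6, 7, 8}, which is all 9 languages.
Only S7 contains 3, so S7 is forced; the remaining 5 languages need at least 2 more referees (each remaining referee adds at most 4) — so at least 3 referees are needed, and 3 is optimal.

3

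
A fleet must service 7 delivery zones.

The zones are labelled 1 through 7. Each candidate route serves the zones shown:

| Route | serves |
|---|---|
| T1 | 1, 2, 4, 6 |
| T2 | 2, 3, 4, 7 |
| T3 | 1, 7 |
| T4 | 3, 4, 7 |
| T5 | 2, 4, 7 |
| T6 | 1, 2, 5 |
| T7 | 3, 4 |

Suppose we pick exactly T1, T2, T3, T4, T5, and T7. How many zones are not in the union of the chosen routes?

1

Union of T1, T2, T3, T4, T5, T7 = {1, 2, 3, 4, 6, 7}.
Not covered: 5 — 1 zone.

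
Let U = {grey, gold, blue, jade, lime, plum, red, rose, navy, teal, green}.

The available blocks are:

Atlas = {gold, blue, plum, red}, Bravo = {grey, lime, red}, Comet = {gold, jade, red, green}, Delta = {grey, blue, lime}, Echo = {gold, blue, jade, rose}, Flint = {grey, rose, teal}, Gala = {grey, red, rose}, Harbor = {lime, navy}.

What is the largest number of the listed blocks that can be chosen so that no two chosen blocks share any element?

Atlas, Flint, Harbor are pairwise disjoint (Atlas={gold,blue,plum,red}; Flint={grey,rose,teal}; Harbor={lime,navy}).
Every remaining block overlaps one of these, and no 4 of the listed blocks are pairwise disjoint, so 3 is the maximum.

3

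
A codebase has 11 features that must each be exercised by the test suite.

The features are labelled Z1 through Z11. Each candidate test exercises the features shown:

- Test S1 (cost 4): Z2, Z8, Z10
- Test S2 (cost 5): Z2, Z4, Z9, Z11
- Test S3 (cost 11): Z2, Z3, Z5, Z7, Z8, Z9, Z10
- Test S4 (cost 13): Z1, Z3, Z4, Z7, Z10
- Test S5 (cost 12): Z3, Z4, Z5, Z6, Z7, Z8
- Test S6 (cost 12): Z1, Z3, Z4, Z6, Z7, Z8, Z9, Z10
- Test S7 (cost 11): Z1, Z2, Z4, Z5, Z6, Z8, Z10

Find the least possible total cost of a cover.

27

S2, S3, S7 together cover every feature (S2 ∪ S3 ∪ S7 = {Z1, Z2, Z3, Z4, Z5, Z6, Z7, Z8, Z9, Z10, Z11}); total cost 5 + 11 + 11 = 27.
The greedy pick S2, S1, S5, S7 costs 32; no covering selection beats 27.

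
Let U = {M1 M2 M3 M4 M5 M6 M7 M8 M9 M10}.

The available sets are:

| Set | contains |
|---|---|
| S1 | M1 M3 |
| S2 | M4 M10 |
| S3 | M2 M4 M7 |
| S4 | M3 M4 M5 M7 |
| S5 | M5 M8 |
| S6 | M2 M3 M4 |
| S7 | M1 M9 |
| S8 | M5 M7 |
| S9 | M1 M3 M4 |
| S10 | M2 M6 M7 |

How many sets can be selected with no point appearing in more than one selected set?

S2, S5, S7, S10 are pairwise disjoint (S2={M4,M10}; S5={M5,M8}; S7={M1,M9}; S10={M2,M6,M7}).
Every remaining set overlaps one of these, and no 5 of the listed sets are pairwise disjoint, so 4 is the maximum.

4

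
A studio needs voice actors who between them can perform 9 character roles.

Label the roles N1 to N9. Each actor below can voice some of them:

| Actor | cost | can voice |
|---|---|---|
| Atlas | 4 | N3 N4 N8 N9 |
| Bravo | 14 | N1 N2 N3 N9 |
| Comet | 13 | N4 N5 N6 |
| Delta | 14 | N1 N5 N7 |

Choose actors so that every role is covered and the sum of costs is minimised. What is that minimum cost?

45

Atlas, Bravo, Comet, Delta together cover every role (Atlas ∪ Bravo ∪ Comet ∪ Delta = {N1, N2, N3, N4, N5, N6, N7, N8, N9}); total cost 4 + 14 + 13 + 14 = 45.
No covering selection has total cost below 45.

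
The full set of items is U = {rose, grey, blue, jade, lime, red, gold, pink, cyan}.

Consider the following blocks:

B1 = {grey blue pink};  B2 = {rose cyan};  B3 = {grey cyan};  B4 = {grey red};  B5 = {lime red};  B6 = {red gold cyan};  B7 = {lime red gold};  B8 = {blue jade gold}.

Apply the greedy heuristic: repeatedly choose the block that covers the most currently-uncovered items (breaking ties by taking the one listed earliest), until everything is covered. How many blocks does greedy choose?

Greedy: pick B1 (covers 3 new) → pick B6 (covers 3 new) → pick B2 (covers 1 new) → pick B5 (covers 1 new) → pick B8 (covers 1 new). Total picks: 5.
(The true minimum cover uses only 4 blocks, so greedy is not optimal here.)

5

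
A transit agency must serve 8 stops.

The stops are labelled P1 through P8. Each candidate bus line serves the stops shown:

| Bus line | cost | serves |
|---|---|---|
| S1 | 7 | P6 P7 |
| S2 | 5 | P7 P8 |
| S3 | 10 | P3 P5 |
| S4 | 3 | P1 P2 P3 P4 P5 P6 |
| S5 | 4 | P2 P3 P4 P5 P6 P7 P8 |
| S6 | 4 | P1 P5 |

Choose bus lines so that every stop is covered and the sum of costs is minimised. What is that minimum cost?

7

S4, S5 together cover every stop (S4 ∪ S5 = {P1, P2, P3, P4, P5, P6, P7, P8}); total cost 3 + 4 = 7.
No covering selection has total cost below 7.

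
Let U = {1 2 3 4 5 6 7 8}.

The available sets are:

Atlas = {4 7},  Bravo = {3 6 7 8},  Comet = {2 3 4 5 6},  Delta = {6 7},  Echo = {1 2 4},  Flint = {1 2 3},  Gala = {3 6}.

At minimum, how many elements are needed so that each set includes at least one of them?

3

Take H = {2, 4, 6}. Each listed set contains at least one of these, so H is a hitting set of size 3.
No choice of 2 elements meets every set, so 3 is the minimum.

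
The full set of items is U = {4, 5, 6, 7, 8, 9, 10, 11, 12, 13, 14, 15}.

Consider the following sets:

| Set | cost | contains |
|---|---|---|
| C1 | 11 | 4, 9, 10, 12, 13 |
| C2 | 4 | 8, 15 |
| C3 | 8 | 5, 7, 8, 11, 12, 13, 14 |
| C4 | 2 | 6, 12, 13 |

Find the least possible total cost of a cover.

25

C1, C2, C3, C4 together cover every item (C1 ∪ C2 ∪ C3 ∪ C4 = {4, 5, 6, 7, 8, 9, 10, 11, 12, 13, 14, 15}); total cost 11 + 4 + 8 + 2 = 25.
No covering selection has total cost below 25.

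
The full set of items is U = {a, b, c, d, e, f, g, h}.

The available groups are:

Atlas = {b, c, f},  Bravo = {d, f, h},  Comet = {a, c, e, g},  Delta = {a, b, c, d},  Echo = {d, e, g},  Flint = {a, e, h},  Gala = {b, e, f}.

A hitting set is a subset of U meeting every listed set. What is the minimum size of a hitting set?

3

T = {b, d, e} meets every group (each contains at least one member of T), and |T| = 3.
No choice of 2 items meets every group, so 3 is the minimum.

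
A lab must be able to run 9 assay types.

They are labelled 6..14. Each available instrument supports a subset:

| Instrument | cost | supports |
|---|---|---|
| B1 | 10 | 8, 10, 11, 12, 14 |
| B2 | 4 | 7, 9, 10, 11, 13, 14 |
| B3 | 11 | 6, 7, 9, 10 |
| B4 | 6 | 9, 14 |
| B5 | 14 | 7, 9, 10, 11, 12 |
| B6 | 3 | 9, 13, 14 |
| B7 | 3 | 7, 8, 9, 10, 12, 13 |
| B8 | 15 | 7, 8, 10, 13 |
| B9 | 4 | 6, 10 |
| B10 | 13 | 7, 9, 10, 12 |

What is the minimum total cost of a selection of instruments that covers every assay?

11

B2, B7, B9 together cover every assay (B2 ∪ B7 ∪ B9 = {6, 7, 8, 9, 10, 11, 12, 13, 14}); total cost 4 + 3 + 4 = 11.
No covering selection has total cost below 11.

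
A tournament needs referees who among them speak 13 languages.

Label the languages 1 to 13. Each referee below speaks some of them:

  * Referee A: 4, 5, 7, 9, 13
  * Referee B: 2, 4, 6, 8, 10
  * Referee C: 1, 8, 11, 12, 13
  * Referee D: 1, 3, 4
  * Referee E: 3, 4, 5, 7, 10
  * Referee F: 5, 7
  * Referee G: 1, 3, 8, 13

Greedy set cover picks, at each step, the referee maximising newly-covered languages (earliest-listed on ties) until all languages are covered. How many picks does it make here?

Greedy: pick A (covers 5 new) → pick B (covers 4 new) → pick C (covers 3 new) → pick D (covers 1 new). Total picks: 4.

4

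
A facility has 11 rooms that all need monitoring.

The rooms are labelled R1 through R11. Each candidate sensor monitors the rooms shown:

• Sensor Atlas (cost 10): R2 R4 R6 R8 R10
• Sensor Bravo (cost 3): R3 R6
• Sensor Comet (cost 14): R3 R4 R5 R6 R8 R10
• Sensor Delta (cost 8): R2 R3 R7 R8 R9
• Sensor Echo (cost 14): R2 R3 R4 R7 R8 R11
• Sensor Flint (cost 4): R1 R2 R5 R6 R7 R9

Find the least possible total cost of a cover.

28

Atlas, Echo, Flint together cover every room (Atlas ∪ Echo ∪ Flint = {R1, R2, R3, R4, R5, R6, R7, R8, R9, R10, R11}); total cost 10 + 14 + 4 = 28.
The greedy pick Flint, Bravo, Atlas, Echo costs 31; no covering selection beats 28.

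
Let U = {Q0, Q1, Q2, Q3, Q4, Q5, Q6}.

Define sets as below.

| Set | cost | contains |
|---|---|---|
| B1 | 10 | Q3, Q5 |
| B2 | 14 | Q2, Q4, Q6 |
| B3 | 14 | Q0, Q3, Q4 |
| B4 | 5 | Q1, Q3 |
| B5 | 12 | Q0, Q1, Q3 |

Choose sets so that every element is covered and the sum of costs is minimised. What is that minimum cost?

36

B1, B2, B5 together cover every element (B1 ∪ B2 ∪ B5 = {Q0, Q1, Q2, Q3, Q4, Q5, Q6}); total cost 10 + 14 + 12 = 36.
The greedy pick B4, B2, B1, B5 costs 41; no covering selection beats 36.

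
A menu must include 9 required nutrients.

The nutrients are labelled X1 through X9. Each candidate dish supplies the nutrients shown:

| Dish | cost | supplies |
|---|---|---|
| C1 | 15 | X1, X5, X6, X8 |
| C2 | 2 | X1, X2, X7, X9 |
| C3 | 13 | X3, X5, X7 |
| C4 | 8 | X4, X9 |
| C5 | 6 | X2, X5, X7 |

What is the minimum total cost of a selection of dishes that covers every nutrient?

C1, C2, C3, C4 together cover every nutrient (C1 ∪ C2 ∪ C3 ∪ C4 = {X1, X2, X3, X4, X5, X6, X7, X8, X9}); total cost 15 + 2 + 13 + 8 = 38.
No covering selection has total cost below 38.

38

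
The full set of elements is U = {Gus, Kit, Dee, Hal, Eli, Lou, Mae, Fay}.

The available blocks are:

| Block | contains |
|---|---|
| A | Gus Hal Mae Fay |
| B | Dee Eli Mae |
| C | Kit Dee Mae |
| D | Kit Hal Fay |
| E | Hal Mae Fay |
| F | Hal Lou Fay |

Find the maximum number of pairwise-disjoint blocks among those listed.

2

B, D are pairwise disjoint (B={Dee,Eli,Mae}; D={Kit,Hal,Fay}).
Every remaining block overlaps one of these, and no 3 of the listed blocks are pairwise disjoint, so 2 is the maximum.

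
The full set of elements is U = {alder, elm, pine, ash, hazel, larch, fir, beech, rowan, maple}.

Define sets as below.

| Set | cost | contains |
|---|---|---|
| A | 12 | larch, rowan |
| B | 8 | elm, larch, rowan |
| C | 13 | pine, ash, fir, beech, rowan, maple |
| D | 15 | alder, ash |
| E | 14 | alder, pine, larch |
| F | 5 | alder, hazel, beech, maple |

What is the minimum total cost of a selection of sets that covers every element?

B, C, F together cover every element (B ∪ C ∪ F = {alder, elm, pine, ash, hazel, larch, fir, beech, rowan, maple}); total cost 8 + 13 + 5 = 26.
No covering selection has total cost below 26.

26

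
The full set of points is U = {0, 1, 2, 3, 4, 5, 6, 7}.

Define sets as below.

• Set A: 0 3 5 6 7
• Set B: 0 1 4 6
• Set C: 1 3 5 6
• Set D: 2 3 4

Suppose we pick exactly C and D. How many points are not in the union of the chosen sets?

2

Union of C, D = {1, 2, 3, 4, 5, 6}.
Not covered: 0, 7 — 2 points.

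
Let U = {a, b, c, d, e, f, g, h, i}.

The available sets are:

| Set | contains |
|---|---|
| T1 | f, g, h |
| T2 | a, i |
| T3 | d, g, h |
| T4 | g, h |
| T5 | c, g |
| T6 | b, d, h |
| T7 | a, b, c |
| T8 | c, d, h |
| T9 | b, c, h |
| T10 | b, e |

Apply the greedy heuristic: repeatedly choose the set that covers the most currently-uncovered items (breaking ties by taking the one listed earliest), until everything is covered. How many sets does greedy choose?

5

Greedy: pick T1 (covers 3 new) → pick T7 (covers 3 new) → pick T2 (covers 1 new) → pick T3 (covers 1 new) → pick T10 (covers 1 new). Total picks: 5.
(The true minimum cover uses only 4 sets, so greedy is not optimal here.)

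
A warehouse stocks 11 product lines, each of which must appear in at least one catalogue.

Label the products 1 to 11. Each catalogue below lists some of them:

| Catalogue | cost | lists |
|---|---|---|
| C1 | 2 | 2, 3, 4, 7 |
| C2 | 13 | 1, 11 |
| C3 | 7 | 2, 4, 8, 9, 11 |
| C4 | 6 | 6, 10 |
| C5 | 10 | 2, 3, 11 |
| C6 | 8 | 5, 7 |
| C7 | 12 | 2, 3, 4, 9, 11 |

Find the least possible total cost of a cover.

36

C1, C2, C3, C4, C6 together cover every product (C1 ∪ C2 ∪ C3 ∪ C4 ∪ C6 = {1, 2, 3, 4, 5, 6, 7, 8, 9, 10, 11}); total cost 2 + 13 + 7 + 6 + 8 = 36.
No covering selection has total cost below 36.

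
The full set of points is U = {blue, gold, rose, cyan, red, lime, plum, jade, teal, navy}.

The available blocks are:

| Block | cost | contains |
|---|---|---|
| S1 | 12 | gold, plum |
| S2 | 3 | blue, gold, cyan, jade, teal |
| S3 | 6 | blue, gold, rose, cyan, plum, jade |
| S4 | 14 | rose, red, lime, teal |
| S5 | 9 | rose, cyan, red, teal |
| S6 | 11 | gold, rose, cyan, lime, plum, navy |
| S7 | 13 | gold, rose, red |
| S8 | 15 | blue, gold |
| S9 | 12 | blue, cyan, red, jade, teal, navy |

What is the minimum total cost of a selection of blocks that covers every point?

23

S6, S9 together cover every point (S6 ∪ S9 = {blue, gold, rose, cyan, red, lime, plum, jade, teal, navy}); total cost 11 + 12 = 23.
No covering selection has total cost below 23.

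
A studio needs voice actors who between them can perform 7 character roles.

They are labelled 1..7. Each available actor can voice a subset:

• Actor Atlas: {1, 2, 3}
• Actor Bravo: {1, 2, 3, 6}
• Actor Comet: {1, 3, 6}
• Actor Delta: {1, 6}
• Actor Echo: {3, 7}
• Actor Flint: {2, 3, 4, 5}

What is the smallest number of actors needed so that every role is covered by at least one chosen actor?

3

Delta and Echo and Flint together: Delta ∪ Echo ∪ Flint = {1, 2, 3, 4, 5, 6, 7} — every role is covered.
Only Flint contains 4, so Flint is forced; the remaining 3 roles need at least 2 more actors (each remaining actor adds at most 2) — so at least 3 actors are needed, and 3 is optimal.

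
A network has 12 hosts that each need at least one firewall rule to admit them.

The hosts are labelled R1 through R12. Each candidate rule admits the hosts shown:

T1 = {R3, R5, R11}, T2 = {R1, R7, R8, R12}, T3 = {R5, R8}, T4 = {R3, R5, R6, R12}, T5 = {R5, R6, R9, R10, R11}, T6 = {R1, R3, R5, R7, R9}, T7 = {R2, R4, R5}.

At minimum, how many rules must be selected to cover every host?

4

Take {T2, T5, T6, T7}. Their union is {R1, R2, R3, R4, R5, R6, R7, R8, R9, R10, R11, R12}, which is all 12 hosts.
Only T7 contains R2, so T7 is forced; the remaining 9 hosts need at least 3 more rules (each remaining rule adds at most 4) — so at least 4 rules are needed, and 4 is optimal.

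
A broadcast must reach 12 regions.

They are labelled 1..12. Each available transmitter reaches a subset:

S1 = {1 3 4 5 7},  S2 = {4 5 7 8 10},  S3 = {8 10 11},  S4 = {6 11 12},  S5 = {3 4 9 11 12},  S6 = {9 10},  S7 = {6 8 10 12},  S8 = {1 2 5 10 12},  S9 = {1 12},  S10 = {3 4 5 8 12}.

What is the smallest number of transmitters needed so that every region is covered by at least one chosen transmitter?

Take {S2, S4, S5, S8}. Their union is {1, 2, 3, 4, 5, 6, 7, 8, 9, 10, 11, 12}, which is all 12 regions.
No 3 of the 10 transmitters cover everything (all 120 combinations miss at least one region), so 4 is optimal.

4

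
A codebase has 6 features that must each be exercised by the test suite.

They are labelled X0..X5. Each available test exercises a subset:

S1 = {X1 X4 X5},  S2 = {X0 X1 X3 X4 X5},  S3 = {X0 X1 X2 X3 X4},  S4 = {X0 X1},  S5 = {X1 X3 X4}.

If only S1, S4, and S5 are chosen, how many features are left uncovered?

Union of S1, S4, S5 = {X0, X1, X3, X4, X5}.
Not covered: X2 — 1 feature.

1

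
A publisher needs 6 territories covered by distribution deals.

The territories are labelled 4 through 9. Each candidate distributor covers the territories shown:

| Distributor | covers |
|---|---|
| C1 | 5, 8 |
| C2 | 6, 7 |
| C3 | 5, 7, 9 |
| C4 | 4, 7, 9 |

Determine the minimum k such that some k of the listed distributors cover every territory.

C1 and C2 and C4 together: C1 ∪ C2 ∪ C4 = {4, 5, 6, 7, 8, 9} — every territory is covered.
Only C4 contains 4, so C4 is forced; the remaining 3 territories need at least 2 more distributors (each remaining distributor adds at most 2) — so at least 3 distributors are needed, and 3 is optimal.

3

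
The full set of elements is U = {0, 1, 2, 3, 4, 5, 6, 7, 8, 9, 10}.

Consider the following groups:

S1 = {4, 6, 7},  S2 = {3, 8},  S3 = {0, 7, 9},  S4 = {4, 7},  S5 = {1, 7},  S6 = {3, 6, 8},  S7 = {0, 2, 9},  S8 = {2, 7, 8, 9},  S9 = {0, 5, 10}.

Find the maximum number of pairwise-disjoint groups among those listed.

S5, S6, S9 are pairwise disjoint (S5={1,7}; S6={3,6,8}; S9={0,5,10}).
Every remaining group overlaps one of these, and no 4 of the listed groups are pairwise disjoint, so 3 is the maximum.

3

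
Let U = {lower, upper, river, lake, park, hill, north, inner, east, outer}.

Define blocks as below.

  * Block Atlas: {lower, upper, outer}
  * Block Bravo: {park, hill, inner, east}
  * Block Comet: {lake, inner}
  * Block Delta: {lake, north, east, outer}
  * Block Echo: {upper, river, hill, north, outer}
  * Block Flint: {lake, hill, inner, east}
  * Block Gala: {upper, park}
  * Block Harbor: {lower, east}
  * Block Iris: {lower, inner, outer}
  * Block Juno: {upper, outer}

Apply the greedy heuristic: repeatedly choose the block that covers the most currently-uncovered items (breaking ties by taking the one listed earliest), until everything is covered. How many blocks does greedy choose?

Greedy: pick Echo (covers 5 new) → pick Bravo (covers 3 new) → pick Atlas (covers 1 new) → pick Comet (covers 1 new). Total picks: 4.

4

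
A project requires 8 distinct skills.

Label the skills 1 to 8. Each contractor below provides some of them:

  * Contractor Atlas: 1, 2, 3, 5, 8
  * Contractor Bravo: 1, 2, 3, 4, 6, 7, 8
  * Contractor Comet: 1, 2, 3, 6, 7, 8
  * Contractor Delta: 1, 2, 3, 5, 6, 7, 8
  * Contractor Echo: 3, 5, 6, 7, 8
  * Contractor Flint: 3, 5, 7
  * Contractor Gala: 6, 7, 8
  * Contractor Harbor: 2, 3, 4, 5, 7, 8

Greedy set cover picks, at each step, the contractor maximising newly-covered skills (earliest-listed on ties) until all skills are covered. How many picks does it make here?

2

Greedy: pick Bravo (covers 7 new) → pick Atlas (covers 1 new). Total picks: 2.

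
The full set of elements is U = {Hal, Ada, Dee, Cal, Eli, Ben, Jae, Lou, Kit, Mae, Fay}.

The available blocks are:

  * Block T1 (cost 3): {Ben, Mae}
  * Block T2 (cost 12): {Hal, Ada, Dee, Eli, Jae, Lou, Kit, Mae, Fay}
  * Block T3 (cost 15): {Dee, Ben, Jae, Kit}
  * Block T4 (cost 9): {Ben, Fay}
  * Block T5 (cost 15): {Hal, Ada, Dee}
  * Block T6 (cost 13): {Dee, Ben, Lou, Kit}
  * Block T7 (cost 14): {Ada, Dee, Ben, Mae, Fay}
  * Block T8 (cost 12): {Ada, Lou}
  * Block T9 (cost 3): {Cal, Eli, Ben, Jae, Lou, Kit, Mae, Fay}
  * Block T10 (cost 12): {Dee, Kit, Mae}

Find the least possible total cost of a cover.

T2, T9 together cover every element (T2 ∪ T9 = {Hal, Ada, Dee, Cal, Eli, Ben, Jae, Lou, Kit, Mae, Fay}); total cost 12 + 3 = 15.
No covering selection has total cost below 15.

15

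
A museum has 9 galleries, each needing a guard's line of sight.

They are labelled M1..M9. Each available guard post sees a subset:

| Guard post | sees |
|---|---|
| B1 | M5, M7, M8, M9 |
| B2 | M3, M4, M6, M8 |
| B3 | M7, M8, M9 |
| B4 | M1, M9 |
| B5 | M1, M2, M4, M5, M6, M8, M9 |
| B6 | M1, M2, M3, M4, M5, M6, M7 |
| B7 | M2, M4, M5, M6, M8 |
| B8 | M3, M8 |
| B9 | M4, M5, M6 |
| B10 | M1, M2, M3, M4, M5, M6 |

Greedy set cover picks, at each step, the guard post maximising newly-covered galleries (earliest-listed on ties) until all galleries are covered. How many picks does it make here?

Greedy: pick B5 (covers 7 new) → pick B6 (covers 2 new). Total picks: 2.

2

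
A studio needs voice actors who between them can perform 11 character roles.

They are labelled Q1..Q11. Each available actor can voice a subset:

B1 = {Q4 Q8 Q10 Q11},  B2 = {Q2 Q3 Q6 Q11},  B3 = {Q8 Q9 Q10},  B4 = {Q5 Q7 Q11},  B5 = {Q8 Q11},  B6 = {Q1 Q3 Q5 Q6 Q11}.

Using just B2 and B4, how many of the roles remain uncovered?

Union of B2, B4 = {Q2, Q3, Q5, Q6, Q7, Q11}.
Not covered: Q1, Q4, Q8, Q9, Q10 — 5 roles.

5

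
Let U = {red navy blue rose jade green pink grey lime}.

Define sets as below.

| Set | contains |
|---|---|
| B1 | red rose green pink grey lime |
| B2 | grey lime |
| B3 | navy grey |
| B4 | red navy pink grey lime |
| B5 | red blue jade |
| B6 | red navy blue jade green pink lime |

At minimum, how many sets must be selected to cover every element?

B1 and B6 together: B1 ∪ B6 = {red, navy, blue, rose, jade, green, pink, grey, lime} — every element is covered.
No single set has all 9 elements (the largest, B6, has 7), so 2 is optimal.

2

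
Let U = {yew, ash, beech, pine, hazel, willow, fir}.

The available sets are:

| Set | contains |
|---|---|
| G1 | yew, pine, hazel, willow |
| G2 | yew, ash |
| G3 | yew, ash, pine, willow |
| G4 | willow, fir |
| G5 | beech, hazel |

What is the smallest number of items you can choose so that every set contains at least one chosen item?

The 3 items {yew, beech, fir} hit every set.
The sets G2, G4, G5 are pairwise disjoint, so any hitting set needs a separate item for each — at least 3. Hence 3 is optimal.

3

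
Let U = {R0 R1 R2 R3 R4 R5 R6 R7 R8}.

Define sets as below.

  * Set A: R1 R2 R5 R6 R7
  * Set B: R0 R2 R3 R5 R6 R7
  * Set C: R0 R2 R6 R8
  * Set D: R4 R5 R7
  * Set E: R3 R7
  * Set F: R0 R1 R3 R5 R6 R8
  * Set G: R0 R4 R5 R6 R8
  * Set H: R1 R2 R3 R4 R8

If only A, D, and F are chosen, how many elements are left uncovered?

Union of A, D, F = {R0, R1, R2, R3, R4, R5, R6, R7, R8} — that's every element, so 0 are uncovered.

0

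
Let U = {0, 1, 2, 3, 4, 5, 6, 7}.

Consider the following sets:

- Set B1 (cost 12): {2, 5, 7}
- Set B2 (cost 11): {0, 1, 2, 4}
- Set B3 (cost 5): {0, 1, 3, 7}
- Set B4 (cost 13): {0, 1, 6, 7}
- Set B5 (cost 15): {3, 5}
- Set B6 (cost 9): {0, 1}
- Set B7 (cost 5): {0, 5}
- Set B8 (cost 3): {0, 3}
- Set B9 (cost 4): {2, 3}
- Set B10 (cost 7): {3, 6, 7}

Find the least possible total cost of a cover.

B2, B7, B10 together cover every point (B2 ∪ B7 ∪ B10 = {0, 1, 2, 3, 4, 5, 6, 7}); total cost 11 + 5 + 7 = 23.
The greedy pick B3, B9, B7, B10, B2 costs 32; no covering selection beats 23.

23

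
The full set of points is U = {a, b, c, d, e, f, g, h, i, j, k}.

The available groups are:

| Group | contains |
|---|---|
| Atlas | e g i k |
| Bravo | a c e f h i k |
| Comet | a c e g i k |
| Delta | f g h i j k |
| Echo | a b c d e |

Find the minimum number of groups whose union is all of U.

2

Delta and Echo together: Delta ∪ Echo = {a, b, c, d, e, f, g, h, i, j, k} — every point is covered.
No single group has all 11 points (the largest, Bravo, has 7), so 2 is optimal.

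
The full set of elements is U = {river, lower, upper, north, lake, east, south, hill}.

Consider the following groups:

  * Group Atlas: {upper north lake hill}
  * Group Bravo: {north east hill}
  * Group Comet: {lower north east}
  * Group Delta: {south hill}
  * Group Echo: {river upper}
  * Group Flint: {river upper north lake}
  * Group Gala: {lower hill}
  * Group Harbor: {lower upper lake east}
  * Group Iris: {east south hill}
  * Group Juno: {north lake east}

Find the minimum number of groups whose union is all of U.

Flint, Harbor, and Iris cover everything between them: the union {river, lower, upper, north, lake, east, south, hill} is all of U.
No 2 of the 10 groups cover everything (all 45 combinations miss at least one element), so 3 is optimal.

3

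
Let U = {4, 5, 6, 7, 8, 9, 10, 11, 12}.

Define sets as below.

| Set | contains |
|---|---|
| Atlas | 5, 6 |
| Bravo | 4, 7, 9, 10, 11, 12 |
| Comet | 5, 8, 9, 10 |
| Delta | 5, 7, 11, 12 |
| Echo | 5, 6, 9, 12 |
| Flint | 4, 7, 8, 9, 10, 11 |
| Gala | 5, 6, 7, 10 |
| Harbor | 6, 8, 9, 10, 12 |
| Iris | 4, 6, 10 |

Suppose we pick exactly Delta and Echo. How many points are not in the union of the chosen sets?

Union of Delta, Echo = {5, 6, 7, 9, 11, 12}.
Not covered: 4, 8, 10 — 3 points.

3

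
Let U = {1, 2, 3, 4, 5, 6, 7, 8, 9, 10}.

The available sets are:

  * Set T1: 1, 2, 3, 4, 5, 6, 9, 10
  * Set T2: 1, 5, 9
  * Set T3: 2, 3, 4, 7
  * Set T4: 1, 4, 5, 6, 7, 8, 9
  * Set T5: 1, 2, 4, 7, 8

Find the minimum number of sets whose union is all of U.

2

Take {T1, T4}. Their union is {1, 2, 3, 4, 5, 6, 7, 8, 9, 10}, which is all 10 items.
No single set has all 10 items (the largest, T1, has 8), so 2 is optimal.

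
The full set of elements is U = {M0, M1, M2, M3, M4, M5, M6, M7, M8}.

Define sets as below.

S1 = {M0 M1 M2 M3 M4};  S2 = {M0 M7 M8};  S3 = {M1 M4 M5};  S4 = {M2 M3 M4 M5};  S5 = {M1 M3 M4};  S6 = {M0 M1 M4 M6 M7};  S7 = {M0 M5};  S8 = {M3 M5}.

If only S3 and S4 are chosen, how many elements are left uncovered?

4

Union of S3, S4 = {M1, M2, M3, M4, M5}.
Not covered: M0, M6, M7, M8 — 4 elements.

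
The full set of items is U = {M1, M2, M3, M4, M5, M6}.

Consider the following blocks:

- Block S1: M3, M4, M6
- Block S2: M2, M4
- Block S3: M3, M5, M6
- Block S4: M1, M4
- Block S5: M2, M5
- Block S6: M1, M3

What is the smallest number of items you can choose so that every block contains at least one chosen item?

3

The 3 items {M1, M2, M6} hit every block.
No choice of 2 items meets every block, so 3 is the minimum.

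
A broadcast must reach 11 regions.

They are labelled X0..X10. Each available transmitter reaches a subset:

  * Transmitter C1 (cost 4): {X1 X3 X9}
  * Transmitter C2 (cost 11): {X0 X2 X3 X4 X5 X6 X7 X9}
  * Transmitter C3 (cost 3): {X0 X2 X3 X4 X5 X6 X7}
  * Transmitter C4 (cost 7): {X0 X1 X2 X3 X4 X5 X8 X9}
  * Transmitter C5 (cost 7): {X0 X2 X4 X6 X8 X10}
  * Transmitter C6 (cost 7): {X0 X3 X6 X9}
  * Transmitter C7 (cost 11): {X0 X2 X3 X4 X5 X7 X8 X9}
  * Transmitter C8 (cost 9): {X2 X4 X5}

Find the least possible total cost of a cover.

14

C1, C3, C5 together cover every region (C1 ∪ C3 ∪ C5 = {X0, X1, X2, X3, X4, X5, X6, X7, X8, X9, X10}); total cost 4 + 3 + 7 = 14.
No covering selection has total cost below 14.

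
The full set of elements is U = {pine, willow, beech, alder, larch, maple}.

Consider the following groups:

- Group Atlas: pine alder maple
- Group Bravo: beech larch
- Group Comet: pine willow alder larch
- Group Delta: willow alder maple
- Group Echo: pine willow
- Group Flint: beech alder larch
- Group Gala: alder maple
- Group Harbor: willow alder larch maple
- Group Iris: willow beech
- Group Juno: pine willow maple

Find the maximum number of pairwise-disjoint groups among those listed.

Bravo, Echo, Gala are pairwise disjoint (Bravo={beech,larch}; Echo={pine,willow}; Gala={alder,maple}).
Every remaining group overlaps one of these, and no 4 of the listed groups are pairwise disjoint, so 3 is the maximum.

3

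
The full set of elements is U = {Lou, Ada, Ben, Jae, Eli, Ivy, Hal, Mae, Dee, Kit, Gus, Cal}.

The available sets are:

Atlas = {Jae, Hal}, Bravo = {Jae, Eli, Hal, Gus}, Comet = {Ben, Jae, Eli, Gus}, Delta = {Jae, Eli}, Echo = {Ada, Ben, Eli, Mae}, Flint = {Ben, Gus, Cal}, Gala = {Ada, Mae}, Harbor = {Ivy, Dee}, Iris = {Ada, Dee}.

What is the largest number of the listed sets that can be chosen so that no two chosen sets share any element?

Atlas, Flint, Gala, Harbor are pairwise disjoint (Atlas={Jae,Hal}; Flint={Ben,Gus,Cal}; Gala={Ada,Mae}; Harbor={Ivy,Dee}).
Every remaining set overlaps one of these, and no 5 of the listed sets are pairwise disjoint, so 4 is the maximum.

4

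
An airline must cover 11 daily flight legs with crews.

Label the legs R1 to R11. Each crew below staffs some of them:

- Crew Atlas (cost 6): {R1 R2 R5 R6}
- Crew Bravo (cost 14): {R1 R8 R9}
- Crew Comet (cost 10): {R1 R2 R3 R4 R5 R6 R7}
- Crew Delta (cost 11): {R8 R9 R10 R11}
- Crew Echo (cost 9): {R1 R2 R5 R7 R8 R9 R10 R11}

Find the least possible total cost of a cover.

Comet, Echo together cover every leg (Comet ∪ Echo = {R1, R2, R3, R4, R5, R6, R7, R8, R9, R10, R11}); total cost 10 + 9 = 19.
No covering selection has total cost below 19.

19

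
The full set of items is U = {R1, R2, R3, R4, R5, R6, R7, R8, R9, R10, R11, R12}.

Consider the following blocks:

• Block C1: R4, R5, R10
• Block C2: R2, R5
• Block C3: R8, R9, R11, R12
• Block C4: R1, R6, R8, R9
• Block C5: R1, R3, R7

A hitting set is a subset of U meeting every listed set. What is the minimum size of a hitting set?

Take H = {R1, R5, R12}. Each listed block contains at least one of these, so H is a hitting set of size 3.
The blocks C2, C3, C5 are pairwise disjoint, so any hitting set needs a separate item for each — at least 3. Hence 3 is optimal.

3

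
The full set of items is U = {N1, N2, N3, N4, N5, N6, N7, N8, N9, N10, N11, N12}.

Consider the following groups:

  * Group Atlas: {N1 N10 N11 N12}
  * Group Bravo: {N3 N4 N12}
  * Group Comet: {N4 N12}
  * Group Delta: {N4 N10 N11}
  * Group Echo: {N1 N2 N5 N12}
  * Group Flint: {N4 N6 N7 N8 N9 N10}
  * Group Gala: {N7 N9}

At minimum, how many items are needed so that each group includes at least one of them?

3

The 3 items {N1, N4, N9} hit every group.
The groups Delta, Echo, Gala are pairwise disjoint, so any hitting set needs a separate item for each — at least 3. Hence 3 is optimal.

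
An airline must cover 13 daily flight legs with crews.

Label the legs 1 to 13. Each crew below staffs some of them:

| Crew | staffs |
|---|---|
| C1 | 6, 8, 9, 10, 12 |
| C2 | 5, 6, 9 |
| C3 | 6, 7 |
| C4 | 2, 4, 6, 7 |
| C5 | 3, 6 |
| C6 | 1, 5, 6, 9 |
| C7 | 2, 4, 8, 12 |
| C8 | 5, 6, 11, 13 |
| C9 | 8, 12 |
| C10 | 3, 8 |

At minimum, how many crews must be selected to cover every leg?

5

Take {C1, C4, C6, C8, C10}. Their union is {1, 2, 3, 4, 5, 6, 7, 8, 9, 10, 11, 12, 13}, which is all 13 legs.
No 4 of the 10 crews cover everything (all 210 combinations miss at least one leg), so 5 is optimal.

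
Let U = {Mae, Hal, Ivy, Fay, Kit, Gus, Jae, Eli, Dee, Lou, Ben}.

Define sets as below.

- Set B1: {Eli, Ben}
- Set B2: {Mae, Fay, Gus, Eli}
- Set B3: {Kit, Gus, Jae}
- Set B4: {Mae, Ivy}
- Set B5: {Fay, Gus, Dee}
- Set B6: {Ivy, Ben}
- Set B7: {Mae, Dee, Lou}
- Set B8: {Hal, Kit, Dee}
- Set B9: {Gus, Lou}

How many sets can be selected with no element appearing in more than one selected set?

4

B1, B4, B8, B9 are pairwise disjoint (B1={Eli,Ben}; B4={Mae,Ivy}; B8={Hal,Kit,Dee}; B9={Gus,Lou}).
Every remaining set overlaps one of these, and no 5 of the listed sets are pairwise disjoint, so 4 is the maximum.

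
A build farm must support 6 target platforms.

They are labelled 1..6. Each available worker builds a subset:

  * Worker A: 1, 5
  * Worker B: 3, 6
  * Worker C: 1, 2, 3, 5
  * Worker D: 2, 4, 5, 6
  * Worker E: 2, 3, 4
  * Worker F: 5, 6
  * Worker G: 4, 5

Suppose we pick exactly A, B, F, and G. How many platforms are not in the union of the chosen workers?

Union of A, B, F, G = {1, 3, 4, 5, 6}.
Not covered: 2 — 1 platform.

1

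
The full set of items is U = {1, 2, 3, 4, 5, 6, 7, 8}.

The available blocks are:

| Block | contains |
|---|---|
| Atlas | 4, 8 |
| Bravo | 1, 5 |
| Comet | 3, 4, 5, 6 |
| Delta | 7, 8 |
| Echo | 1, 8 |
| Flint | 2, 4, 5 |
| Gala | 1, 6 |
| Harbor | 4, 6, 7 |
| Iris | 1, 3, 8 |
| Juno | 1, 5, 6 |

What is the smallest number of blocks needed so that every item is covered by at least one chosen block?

3

Take {Flint, Harbor, Iris}. Their union is {1, 2, 3, 4, 5, 6, 7, 8}, which is all 8 items.
Only Flint contains 2, so Flint is forced; the remaining 5 items need at least 2 more blocks (each remaining block adds at most 3) — so at least 3 blocks are needed, and 3 is optimal.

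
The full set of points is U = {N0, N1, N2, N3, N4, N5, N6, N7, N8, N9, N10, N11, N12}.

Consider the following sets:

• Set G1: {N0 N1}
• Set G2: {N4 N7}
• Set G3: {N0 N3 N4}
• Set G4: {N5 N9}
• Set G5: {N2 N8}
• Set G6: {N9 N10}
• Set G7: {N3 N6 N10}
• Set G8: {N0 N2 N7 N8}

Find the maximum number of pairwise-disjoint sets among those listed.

5

G1, G2, G4, G5, G7 are pairwise disjoint (G1={N0,N1}; G2={N4,N7}; G4={N5,N9}; G5={N2,N8}; G7={N3,N6,N10}).
Every remaining set overlaps one of these, and no 6 of the listed sets are pairwise disjoint, so 5 is the maximum.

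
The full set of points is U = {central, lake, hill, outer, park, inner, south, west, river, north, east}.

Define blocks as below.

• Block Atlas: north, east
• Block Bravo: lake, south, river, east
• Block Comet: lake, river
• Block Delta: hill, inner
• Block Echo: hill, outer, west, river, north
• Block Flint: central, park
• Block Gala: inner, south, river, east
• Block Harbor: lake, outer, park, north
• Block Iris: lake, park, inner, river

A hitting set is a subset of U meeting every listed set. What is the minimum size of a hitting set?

H = {central, hill, river, north} meets every block (each contains at least one member of H), and |H| = 4.
The blocks Atlas, Comet, Delta, Flint are pairwise disjoint, so any hitting set needs a separate point for each — at least 4. Hence 4 is optimal.

4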